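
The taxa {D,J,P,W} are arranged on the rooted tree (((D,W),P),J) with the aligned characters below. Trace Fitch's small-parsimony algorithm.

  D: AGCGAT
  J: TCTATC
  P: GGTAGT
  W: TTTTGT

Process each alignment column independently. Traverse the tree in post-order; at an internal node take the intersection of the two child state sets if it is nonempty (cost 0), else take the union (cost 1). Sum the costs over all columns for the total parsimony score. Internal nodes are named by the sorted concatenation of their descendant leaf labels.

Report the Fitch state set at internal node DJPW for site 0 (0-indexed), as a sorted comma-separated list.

T

[col 0] DW: children D:{A}, W:{T} ∪→ {A,T}; cost 1
[col 0] DPW: children DW:{A,T}, P:{G} ∪→ {A,G,T}; cost 1
[col 0] DJPW: children DPW:{A,G,T}, J:{T} ∩→ {T}; cost 0
[col 1] DW: children D:{G}, W:{T} ∪→ {G,T}; cost 1
[col 1] DPW: children DW:{G,T}, P:{G} ∩→ {G}; cost 0
[col 1] DJPW: children DPW:{G}, J:{C} ∪→ {C,G}; cost 1
[col 2] DW: children D:{C}, W:{T} ∪→ {C,T}; cost 1
[col 2] DPW: children DW:{C,T}, P:{T} ∩→ {T}; cost 0
[col 2] DJPW: children DPW:{T}, J:{T} ∩→ {T}; cost 0
[col 3] DW: children D:{G}, W:{T} ∪→ {G,T}; cost 1
[col 3] DPW: children DW:{G,T}, P:{A} ∪→ {A,G,T}; cost 1
[col 3] DJPW: children DPW:{A,G,T}, J:{A} ∩→ {A}; cost 0
[col 4] DW: children D:{A}, W:{G} ∪→ {A,G}; cost 1
[col 4] DPW: children DW:{A,G}, P:{G} ∩→ {G}; cost 0
[col 4] DJPW: children DPW:{G}, J:{T} ∪→ {G,T}; cost 1
[col 5] DW: children D:{T}, W:{T} ∩→ {T}; cost 0
[col 5] DPW: children DW:{T}, P:{T} ∩→ {T}; cost 0
[col 5] DJPW: children DPW:{T}, J:{C} ∪→ {C,T}; cost 1
per-site changes: [2, 2, 1, 2, 2, 1]; total = 10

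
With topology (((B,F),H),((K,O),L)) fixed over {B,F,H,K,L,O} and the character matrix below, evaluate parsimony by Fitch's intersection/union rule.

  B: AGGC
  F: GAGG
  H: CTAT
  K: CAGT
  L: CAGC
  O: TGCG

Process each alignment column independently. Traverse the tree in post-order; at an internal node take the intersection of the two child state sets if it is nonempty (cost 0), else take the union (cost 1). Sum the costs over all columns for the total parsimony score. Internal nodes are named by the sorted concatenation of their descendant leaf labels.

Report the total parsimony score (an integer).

12

[col 0] BF: children B:{A}, F:{G} ∪→ {A,G}; cost 1
[col 0] BFH: children BF:{A,G}, H:{C} ∪→ {A,C,G}; cost 1
[col 0] KO: children K:{C}, O:{T} ∪→ {C,T}; cost 1
[col 0] KLO: children KO:{C,T}, L:{C} ∩→ {C}; cost 0
[col 0] BFHKLO: children BFH:{A,C,G}, KLO:{C} ∩→ {C}; cost 0
[col 1] BF: children B:{G}, F:{A} ∪→ {A,G}; cost 1
[col 1] BFH: children BF:{A,G}, H:{T} ∪→ {A,G,T}; cost 1
[col 1] KO: children K:{A}, O:{G} ∪→ {A,G}; cost 1
[col 1] KLO: children KO:{A,G}, L:{A} ∩→ {A}; cost 0
[col 1] BFHKLO: children BFH:{A,G,T}, KLO:{A} ∩→ {A}; cost 0
[col 2] BF: children B:{G}, F:{G} ∩→ {G}; cost 0
[col 2] BFH: children BF:{G}, H:{A} ∪→ {A,G}; cost 1
[col 2] KO: children K:{G}, O:{C} ∪→ {C,G}; cost 1
[col 2] KLO: children KO:{C,G}, L:{G} ∩→ {G}; cost 0
[col 2] BFHKLO: children BFH:{A,G}, KLO:{G} ∩→ {G}; cost 0
[col 3] BF: children B:{C}, F:{G} ∪→ {C,G}; cost 1
[col 3] BFH: children BF:{C,G}, H:{T} ∪→ {C,G,T}; cost 1
[col 3] KO: children K:{T}, O:{G} ∪→ {G,T}; cost 1
[col 3] KLO: children KO:{G,T}, L:{C} ∪→ {C,G,T}; cost 1
[col 3] BFHKLO: children BFH:{C,G,T}, KLO:{C,G,T} ∩→ {C,G,T}; cost 0
per-site changes: [3, 3, 2, 4]; total = 12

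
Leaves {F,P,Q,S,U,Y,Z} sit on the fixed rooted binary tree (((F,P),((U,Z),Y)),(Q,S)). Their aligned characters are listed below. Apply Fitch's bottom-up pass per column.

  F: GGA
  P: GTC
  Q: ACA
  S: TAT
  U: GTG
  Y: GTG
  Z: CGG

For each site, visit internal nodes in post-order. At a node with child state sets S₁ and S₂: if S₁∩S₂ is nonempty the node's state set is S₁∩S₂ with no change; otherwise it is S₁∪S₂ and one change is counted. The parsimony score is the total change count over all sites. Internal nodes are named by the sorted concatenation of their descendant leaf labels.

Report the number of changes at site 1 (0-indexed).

4

[col 0] FP: children F:{G}, P:{G} ∩→ {G}; cost 0
[col 0] UZ: children U:{G}, Z:{C} ∪→ {C,G}; cost 1
[col 0] UYZ: children UZ:{C,G}, Y:{G} ∩→ {G}; cost 0
[col 0] FPUYZ: children FP:{G}, UYZ:{G} ∩→ {G}; cost 0
[col 0] QS: children Q:{A}, S:{T} ∪→ {A,T}; cost 1
[col 0] FPQSUYZ: children FPUYZ:{G}, QS:{A,T} ∪→ {A,G,T}; cost 1
[col 1] FP: children F:{G}, P:{T} ∪→ {G,T}; cost 1
[col 1] UZ: children U:{T}, Z:{G} ∪→ {G,T}; cost 1
[col 1] UYZ: children UZ:{G,T}, Y:{T} ∩→ {T}; cost 0
[col 1] FPUYZ: children FP:{G,T}, UYZ:{T} ∩→ {T}; cost 0
[col 1] QS: children Q:{C}, S:{A} ∪→ {A,C}; cost 1
[col 1] FPQSUYZ: children FPUYZ:{T}, QS:{A,C} ∪→ {A,C,T}; cost 1
[col 2] FP: children F:{A}, P:{C} ∪→ {A,C}; cost 1
[col 2] UZ: children U:{G}, Z:{G} ∩→ {G}; cost 0
[col 2] UYZ: children UZ:{G}, Y:{G} ∩→ {G}; cost 0
[col 2] FPUYZ: children FP:{A,C}, UYZ:{G} ∪→ {A,C,G}; cost 1
[col 2] QS: children Q:{A}, S:{T} ∪→ {A,T}; cost 1
[col 2] FPQSUYZ: children FPUYZ:{A,C,G}, QS:{A,T} ∩→ {A}; cost 0
per-site changes: [3, 4, 3]; total = 10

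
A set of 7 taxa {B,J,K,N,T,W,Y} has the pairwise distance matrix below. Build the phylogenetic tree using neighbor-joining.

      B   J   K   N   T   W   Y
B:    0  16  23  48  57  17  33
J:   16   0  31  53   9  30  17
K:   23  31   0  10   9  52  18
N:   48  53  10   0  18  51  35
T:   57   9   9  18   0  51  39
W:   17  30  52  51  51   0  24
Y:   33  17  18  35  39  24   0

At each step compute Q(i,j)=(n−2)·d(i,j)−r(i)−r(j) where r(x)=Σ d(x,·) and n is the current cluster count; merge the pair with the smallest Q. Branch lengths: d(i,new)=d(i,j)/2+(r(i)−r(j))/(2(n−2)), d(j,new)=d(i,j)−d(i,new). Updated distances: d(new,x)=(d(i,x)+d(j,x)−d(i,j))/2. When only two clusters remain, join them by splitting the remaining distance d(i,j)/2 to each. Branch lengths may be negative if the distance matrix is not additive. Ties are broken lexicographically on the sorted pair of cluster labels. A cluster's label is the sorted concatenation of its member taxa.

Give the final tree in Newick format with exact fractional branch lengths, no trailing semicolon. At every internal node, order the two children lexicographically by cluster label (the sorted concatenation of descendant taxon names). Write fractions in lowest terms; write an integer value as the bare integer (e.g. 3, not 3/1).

((((((B:27/5,W:58/5):167/16,J:65/16):97/24,Y:173/24):529/32,K:-57/32):73/32,N:359/32):217/64,T:217/64)

step 1: merge (B,W) at d=17, Q=-334; branch lengths B→27/5, W→58/5; new cluster BW
  updated: d(BW,J)=29/2, d(BW,K)=29, d(BW,N)=41, d(BW,T)=91/2, d(BW,Y)=20
step 2: merge (BW,J) at d=29/2, Q=-433/2; branch lengths BW→167/16, J→65/16; new cluster BJW
  updated: d(BJW,K)=91/4, d(BJW,N)=159/4, d(BJW,T)=20, d(BJW,Y)=45/4
step 3: merge (BJW,Y) at d=45/4, Q=-653/4; branch lengths BJW→97/24, Y→173/24; new cluster BJWY
  updated: d(BJWY,K)=59/4, d(BJWY,N)=127/4, d(BJWY,T)=191/8
step 4: merge (BJWY,K) at d=59/4, Q=-597/8; branch lengths BJWY→529/32, K→-57/32; new cluster BJKWY
  updated: d(BJKWY,N)=27/2, d(BJKWY,T)=145/16
step 5: merge (BJKWY,N) at d=27/2, Q=-649/16; branch lengths BJKWY→73/32, N→359/32; new cluster BJKNWY
  updated: d(BJKNWY,T)=217/32
step 6: merge (BJKNWY,T) at d=217/32; branch lengths BJKNWY→217/64, T→217/64; new cluster BJKNTWY
final tree: ((((((B:27/5,W:58/5):167/16,J:65/16):97/24,Y:173/24):529/32,K:-57/32):73/32,N:359/32):217/64,T:217/64)
total length: 2489/32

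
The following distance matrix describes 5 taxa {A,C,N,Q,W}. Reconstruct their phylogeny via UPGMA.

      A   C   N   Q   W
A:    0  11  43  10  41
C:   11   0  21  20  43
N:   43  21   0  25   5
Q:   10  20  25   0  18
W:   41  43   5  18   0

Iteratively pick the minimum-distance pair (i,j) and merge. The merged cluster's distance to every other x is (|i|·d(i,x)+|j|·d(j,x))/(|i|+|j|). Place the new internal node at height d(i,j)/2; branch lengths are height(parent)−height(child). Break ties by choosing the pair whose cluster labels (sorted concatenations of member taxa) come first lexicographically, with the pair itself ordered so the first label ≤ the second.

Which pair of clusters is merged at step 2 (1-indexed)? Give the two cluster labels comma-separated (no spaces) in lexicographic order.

1. join N+W (d=5) ⇒ NW; edges |N|=5/2, |W|=5/2
  updated: d(A,NW)=42, d(C,NW)=32, d(NW,Q)=43/2
2. join A+Q (d=10) ⇒ AQ; edges |A|=5, |Q|=5
  updated: d(AQ,C)=31/2, d(AQ,NW)=127/4
3. join AQ+C (d=31/2) ⇒ ACQ; edges |AQ|=11/4, |C|=31/4
  updated: d(ACQ,NW)=191/6
4. join ACQ+NW (d=191/6) ⇒ ACNQW; edges |ACQ|=49/6, |NW|=161/12
final tree: (((A:5,Q:5):11/4,C:31/4):49/6,(N:5/2,W:5/2):161/12)
total length: 565/12

A,Q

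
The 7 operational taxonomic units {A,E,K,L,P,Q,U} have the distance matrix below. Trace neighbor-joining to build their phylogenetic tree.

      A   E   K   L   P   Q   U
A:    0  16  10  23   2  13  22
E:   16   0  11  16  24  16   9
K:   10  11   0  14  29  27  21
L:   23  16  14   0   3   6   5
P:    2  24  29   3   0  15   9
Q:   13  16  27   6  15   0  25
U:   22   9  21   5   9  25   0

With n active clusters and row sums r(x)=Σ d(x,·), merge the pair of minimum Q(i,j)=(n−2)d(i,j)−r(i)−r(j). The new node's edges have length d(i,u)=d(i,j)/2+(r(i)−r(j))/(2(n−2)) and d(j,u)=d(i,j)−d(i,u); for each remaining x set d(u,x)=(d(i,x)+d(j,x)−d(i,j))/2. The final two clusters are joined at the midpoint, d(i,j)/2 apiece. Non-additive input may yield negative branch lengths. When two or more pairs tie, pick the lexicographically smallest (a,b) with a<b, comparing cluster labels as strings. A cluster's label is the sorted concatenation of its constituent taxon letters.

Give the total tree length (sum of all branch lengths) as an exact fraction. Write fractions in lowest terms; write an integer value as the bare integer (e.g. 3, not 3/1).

iteration 1: select A,P (d=2, Q=-158); attach at lengths (7/5, 3/5); label the merged cluster AP
  updated: d(AP,E)=19, d(AP,K)=37/2, d(AP,L)=12, d(AP,Q)=13, d(AP,U)=29/2
iteration 2: select E,K (d=11, Q=-237/2); attach at lengths (47/16, 129/16); label the merged cluster EK
  updated: d(AP,EK)=53/4, d(EK,L)=19/2, d(EK,Q)=16, d(EK,U)=19/2
iteration 3: select L,Q (d=6, Q=-149/2); attach at lengths (-19/12, 91/12); label the merged cluster LQ
  updated: d(AP,LQ)=19/2, d(EK,LQ)=39/4, d(LQ,U)=12
iteration 4: select AP,LQ (d=19/2, Q=-99/2); attach at lengths (25/4, 13/4); label the merged cluster ALPQ
  updated: d(ALPQ,EK)=27/4, d(ALPQ,U)=17/2
iteration 5: select ALPQ,EK (d=27/4, Q=-99/4); attach at lengths (23/8, 31/8); label the merged cluster AEKLPQ
  updated: d(AEKLPQ,U)=45/8
iteration 6: select AEKLPQ,U (d=45/8); attach at lengths (45/16, 45/16); label the merged cluster AEKLPQU
final tree: ((((A:7/5,P:3/5):25/4,(L:-19/12,Q:91/12):13/4):23/8,(E:47/16,K:129/16):31/8):45/16,U:45/16)
total length: 327/8

327/8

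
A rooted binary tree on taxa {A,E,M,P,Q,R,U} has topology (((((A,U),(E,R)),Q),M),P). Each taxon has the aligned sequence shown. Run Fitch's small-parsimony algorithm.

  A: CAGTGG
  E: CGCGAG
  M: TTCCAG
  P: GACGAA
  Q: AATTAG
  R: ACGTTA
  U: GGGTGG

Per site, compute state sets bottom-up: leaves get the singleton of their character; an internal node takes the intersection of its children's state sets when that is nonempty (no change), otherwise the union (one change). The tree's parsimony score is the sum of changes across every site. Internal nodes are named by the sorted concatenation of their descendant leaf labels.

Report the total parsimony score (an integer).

AU@0: {C} ∪ {G} = {C,G} (union, +1)
ER@0: {C} ∪ {A} = {A,C} (union, +1)
AERU@0: {C,G} ∩ {A,C} = {C} (intersection, +0)
AEQRU@0: {C} ∪ {A} = {A,C} (union, +1)
AEMQRU@0: {A,C} ∪ {T} = {A,C,T} (union, +1)
AEMPQRU@0: {A,C,T} ∪ {G} = {A,C,G,T} (union, +1)
AU@1: {A} ∪ {G} = {A,G} (union, +1)
ER@1: {G} ∪ {C} = {C,G} (union, +1)
AERU@1: {A,G} ∩ {C,G} = {G} (intersection, +0)
AEQRU@1: {G} ∪ {A} = {A,G} (union, +1)
AEMQRU@1: {A,G} ∪ {T} = {A,G,T} (union, +1)
AEMPQRU@1: {A,G,T} ∩ {A} = {A} (intersection, +0)
AU@2: {G} ∩ {G} = {G} (intersection, +0)
ER@2: {C} ∪ {G} = {C,G} (union, +1)
AERU@2: {G} ∩ {C,G} = {G} (intersection, +0)
AEQRU@2: {G} ∪ {T} = {G,T} (union, +1)
AEMQRU@2: {G,T} ∪ {C} = {C,G,T} (union, +1)
AEMPQRU@2: {C,G,T} ∩ {C} = {C} (intersection, +0)
AU@3: {T} ∩ {T} = {T} (intersection, +0)
ER@3: {G} ∪ {T} = {G,T} (union, +1)
AERU@3: {T} ∩ {G,T} = {T} (intersection, +0)
AEQRU@3: {T} ∩ {T} = {T} (intersection, +0)
AEMQRU@3: {T} ∪ {C} = {C,T} (union, +1)
AEMPQRU@3: {C,T} ∪ {G} = {C,G,T} (union, +1)
AU@4: {G} ∩ {G} = {G} (intersection, +0)
ER@4: {A} ∪ {T} = {A,T} (union, +1)
AERU@4: {G} ∪ {A,T} = {A,G,T} (union, +1)
AEQRU@4: {A,G,T} ∩ {A} = {A} (intersection, +0)
AEMQRU@4: {A} ∩ {A} = {A} (intersection, +0)
AEMPQRU@4: {A} ∩ {A} = {A} (intersection, +0)
AU@5: {G} ∩ {G} = {G} (intersection, +0)
ER@5: {G} ∪ {A} = {A,G} (union, +1)
AERU@5: {G} ∩ {A,G} = {G} (intersection, +0)
AEQRU@5: {G} ∩ {G} = {G} (intersection, +0)
AEMQRU@5: {G} ∩ {G} = {G} (intersection, +0)
AEMPQRU@5: {G} ∪ {A} = {A,G} (union, +1)
per-site changes: [5, 4, 3, 3, 2, 2]; total = 19

19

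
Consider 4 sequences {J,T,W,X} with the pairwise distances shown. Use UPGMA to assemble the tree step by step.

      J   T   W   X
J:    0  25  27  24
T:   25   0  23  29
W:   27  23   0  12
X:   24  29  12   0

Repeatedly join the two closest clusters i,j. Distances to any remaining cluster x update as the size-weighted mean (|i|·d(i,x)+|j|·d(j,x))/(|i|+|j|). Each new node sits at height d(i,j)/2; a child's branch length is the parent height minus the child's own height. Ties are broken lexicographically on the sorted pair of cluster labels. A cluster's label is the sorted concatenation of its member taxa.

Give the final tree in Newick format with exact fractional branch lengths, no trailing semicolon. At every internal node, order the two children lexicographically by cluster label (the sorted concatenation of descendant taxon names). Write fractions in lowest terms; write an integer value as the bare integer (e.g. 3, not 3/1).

((J:25/2,T:25/2):3/8,(W:6,X:6):55/8)

step 1: merge (W,X) at d=12; branch lengths W→6, X→6; new cluster WX
  updated: d(J,WX)=51/2, d(T,WX)=26
step 2: merge (J,T) at d=25; branch lengths J→25/2, T→25/2; new cluster JT
  updated: d(JT,WX)=103/4
step 3: merge (JT,WX) at d=103/4; branch lengths JT→3/8, WX→55/8; new cluster JTWX
final tree: ((J:25/2,T:25/2):3/8,(W:6,X:6):55/8)
total length: 177/4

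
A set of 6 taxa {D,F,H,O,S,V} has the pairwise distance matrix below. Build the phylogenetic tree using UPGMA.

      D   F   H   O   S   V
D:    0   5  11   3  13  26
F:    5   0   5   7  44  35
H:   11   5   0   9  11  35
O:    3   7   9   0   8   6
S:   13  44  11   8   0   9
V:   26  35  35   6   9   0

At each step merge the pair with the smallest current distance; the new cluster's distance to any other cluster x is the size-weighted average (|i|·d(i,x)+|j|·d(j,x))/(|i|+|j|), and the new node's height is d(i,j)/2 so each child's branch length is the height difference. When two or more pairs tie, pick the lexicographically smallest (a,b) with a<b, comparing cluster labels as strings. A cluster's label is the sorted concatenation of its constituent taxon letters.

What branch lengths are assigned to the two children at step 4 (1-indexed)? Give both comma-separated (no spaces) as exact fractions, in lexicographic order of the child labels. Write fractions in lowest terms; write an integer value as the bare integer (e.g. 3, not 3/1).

iteration 1: select D,O (d=3); attach at lengths (3/2, 3/2); label the merged cluster DO
  updated: d(DO,F)=6, d(DO,H)=10, d(DO,S)=21/2, d(DO,V)=16
iteration 2: select F,H (d=5); attach at lengths (5/2, 5/2); label the merged cluster FH
  updated: d(DO,FH)=8, d(FH,S)=55/2, d(FH,V)=35
iteration 3: select DO,FH (d=8); attach at lengths (5/2, 3/2); label the merged cluster DFHO
  updated: d(DFHO,S)=19, d(DFHO,V)=51/2
iteration 4: select S,V (d=9); attach at lengths (9/2, 9/2); label the merged cluster SV
  updated: d(DFHO,SV)=89/4
iteration 5: select DFHO,SV (d=89/4); attach at lengths (57/8, 53/8); label the merged cluster DFHOSV
final tree: (((D:3/2,O:3/2):5/2,(F:5/2,H:5/2):3/2):57/8,(S:9/2,V:9/2):53/8)
total length: 139/4

9/2,9/2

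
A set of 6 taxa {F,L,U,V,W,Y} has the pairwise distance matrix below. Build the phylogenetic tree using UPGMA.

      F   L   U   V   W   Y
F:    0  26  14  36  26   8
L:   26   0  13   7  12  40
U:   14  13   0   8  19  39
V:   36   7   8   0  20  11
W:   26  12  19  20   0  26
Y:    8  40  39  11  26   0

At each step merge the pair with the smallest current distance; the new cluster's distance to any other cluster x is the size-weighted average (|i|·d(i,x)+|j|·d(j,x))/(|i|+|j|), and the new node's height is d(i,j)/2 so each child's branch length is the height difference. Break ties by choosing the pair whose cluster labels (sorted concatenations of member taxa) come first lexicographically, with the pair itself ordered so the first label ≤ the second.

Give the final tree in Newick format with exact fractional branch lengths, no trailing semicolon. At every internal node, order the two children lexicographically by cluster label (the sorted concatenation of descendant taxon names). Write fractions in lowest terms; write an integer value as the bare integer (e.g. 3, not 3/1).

((F:4,Y:4):77/8,(((L:7/2,V:7/2):7/4,U:21/4):13/4,W:17/2):41/8)

iteration 1: select L,V (d=7); attach at lengths (7/2, 7/2); label the merged cluster LV
  updated: d(F,LV)=31, d(LV,U)=21/2, d(LV,W)=16, d(LV,Y)=51/2
iteration 2: select F,Y (d=8); attach at lengths (4, 4); label the merged cluster FY
  updated: d(FY,LV)=113/4, d(FY,U)=53/2, d(FY,W)=26
iteration 3: select LV,U (d=21/2); attach at lengths (7/4, 21/4); label the merged cluster LUV
  updated: d(FY,LUV)=83/3, d(LUV,W)=17
iteration 4: select LUV,W (d=17); attach at lengths (13/4, 17/2); label the merged cluster LUVW
  updated: d(FY,LUVW)=109/4
iteration 5: select FY,LUVW (d=109/4); attach at lengths (77/8, 41/8); label the merged cluster FLUVWY
final tree: ((F:4,Y:4):77/8,(((L:7/2,V:7/2):7/4,U:21/4):13/4,W:17/2):41/8)
total length: 97/2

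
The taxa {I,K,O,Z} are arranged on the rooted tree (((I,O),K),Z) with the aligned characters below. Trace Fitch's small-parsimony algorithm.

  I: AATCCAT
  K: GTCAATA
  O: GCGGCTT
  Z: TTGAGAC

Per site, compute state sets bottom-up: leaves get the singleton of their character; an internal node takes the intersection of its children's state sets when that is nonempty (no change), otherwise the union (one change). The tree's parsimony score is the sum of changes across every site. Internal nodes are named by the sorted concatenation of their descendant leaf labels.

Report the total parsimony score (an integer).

IO@0: {A} ∪ {G} = {A,G} (union, +1)
IKO@0: {A,G} ∩ {G} = {G} (intersection, +0)
IKOZ@0: {G} ∪ {T} = {G,T} (union, +1)
IO@1: {A} ∪ {C} = {A,C} (union, +1)
IKO@1: {A,C} ∪ {T} = {A,C,T} (union, +1)
IKOZ@1: {A,C,T} ∩ {T} = {T} (intersection, +0)
IO@2: {T} ∪ {G} = {G,T} (union, +1)
IKO@2: {G,T} ∪ {C} = {C,G,T} (union, +1)
IKOZ@2: {C,G,T} ∩ {G} = {G} (intersection, +0)
IO@3: {C} ∪ {G} = {C,G} (union, +1)
IKO@3: {C,G} ∪ {A} = {A,C,G} (union, +1)
IKOZ@3: {A,C,G} ∩ {A} = {A} (intersection, +0)
IO@4: {C} ∩ {C} = {C} (intersection, +0)
IKO@4: {C} ∪ {A} = {A,C} (union, +1)
IKOZ@4: {A,C} ∪ {G} = {A,C,G} (union, +1)
IO@5: {A} ∪ {T} = {A,T} (union, +1)
IKO@5: {A,T} ∩ {T} = {T} (intersection, +0)
IKOZ@5: {T} ∪ {A} = {A,T} (union, +1)
IO@6: {T} ∩ {T} = {T} (intersection, +0)
IKO@6: {T} ∪ {A} = {A,T} (union, +1)
IKOZ@6: {A,T} ∪ {C} = {A,C,T} (union, +1)
per-site changes: [2, 2, 2, 2, 2, 2, 2]; total = 14

14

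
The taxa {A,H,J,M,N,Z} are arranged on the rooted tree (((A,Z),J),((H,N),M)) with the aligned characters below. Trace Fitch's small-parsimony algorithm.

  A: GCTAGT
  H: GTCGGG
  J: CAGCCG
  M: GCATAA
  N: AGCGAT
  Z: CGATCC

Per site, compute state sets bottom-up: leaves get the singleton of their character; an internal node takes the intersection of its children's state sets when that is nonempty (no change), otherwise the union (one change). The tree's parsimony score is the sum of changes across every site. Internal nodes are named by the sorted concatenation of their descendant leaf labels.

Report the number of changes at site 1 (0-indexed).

[col 0] AZ: children A:{G}, Z:{C} ∪→ {C,G}; cost 1
[col 0] AJZ: children AZ:{C,G}, J:{C} ∩→ {C}; cost 0
[col 0] HN: children H:{G}, N:{A} ∪→ {A,G}; cost 1
[col 0] HMN: children HN:{A,G}, M:{G} ∩→ {G}; cost 0
[col 0] AHJMNZ: children AJZ:{C}, HMN:{G} ∪→ {C,G}; cost 1
[col 1] AZ: children A:{C}, Z:{G} ∪→ {C,G}; cost 1
[col 1] AJZ: children AZ:{C,G}, J:{A} ∪→ {A,C,G}; cost 1
[col 1] HN: children H:{T}, N:{G} ∪→ {G,T}; cost 1
[col 1] HMN: children HN:{G,T}, M:{C} ∪→ {C,G,T}; cost 1
[col 1] AHJMNZ: children AJZ:{A,C,G}, HMN:{C,G,T} ∩→ {C,G}; cost 0
[col 2] AZ: children A:{T}, Z:{A} ∪→ {A,T}; cost 1
[col 2] AJZ: children AZ:{A,T}, J:{G} ∪→ {A,G,T}; cost 1
[col 2] HN: children H:{C}, N:{C} ∩→ {C}; cost 0
[col 2] HMN: children HN:{C}, M:{A} ∪→ {A,C}; cost 1
[col 2] AHJMNZ: children AJZ:{A,G,T}, HMN:{A,C} ∩→ {A}; cost 0
[col 3] AZ: children A:{A}, Z:{T} ∪→ {A,T}; cost 1
[col 3] AJZ: children AZ:{A,T}, J:{C} ∪→ {A,C,T}; cost 1
[col 3] HN: children H:{G}, N:{G} ∩→ {G}; cost 0
[col 3] HMN: children HN:{G}, M:{T} ∪→ {G,T}; cost 1
[col 3] AHJMNZ: children AJZ:{A,C,T}, HMN:{G,T} ∩→ {T}; cost 0
[col 4] AZ: children A:{G}, Z:{C} ∪→ {C,G}; cost 1
[col 4] AJZ: children AZ:{C,G}, J:{C} ∩→ {C}; cost 0
[col 4] HN: children H:{G}, N:{A} ∪→ {A,G}; cost 1
[col 4] HMN: children HN:{A,G}, M:{A} ∩→ {A}; cost 0
[col 4] AHJMNZ: children AJZ:{C}, HMN:{A} ∪→ {A,C}; cost 1
[col 5] AZ: children A:{T}, Z:{C} ∪→ {C,T}; cost 1
[col 5] AJZ: children AZ:{C,T}, J:{G} ∪→ {C,G,T}; cost 1
[col 5] HN: children H:{G}, N:{T} ∪→ {G,T}; cost 1
[col 5] HMN: children HN:{G,T}, M:{A} ∪→ {A,G,T}; cost 1
[col 5] AHJMNZ: children AJZ:{C,G,T}, HMN:{A,G,T} ∩→ {G,T}; cost 0
per-site changes: [3, 4, 3, 3, 3, 4]; total = 20

4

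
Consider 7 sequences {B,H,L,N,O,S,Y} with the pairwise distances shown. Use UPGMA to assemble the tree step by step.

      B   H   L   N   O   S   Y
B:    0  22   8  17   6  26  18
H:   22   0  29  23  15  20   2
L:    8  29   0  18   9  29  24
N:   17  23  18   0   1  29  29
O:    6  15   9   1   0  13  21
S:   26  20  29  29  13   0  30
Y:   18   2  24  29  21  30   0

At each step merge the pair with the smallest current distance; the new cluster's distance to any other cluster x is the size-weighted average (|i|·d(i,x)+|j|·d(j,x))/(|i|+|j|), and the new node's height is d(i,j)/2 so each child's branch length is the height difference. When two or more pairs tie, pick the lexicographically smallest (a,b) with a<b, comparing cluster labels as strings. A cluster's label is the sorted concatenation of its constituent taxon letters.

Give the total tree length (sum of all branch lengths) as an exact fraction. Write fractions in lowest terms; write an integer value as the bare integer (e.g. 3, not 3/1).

761/16

iteration 1: select N,O (d=1); attach at lengths (1/2, 1/2); label the merged cluster NO
  updated: d(B,NO)=23/2, d(H,NO)=19, d(L,NO)=27/2, d(NO,S)=21, d(NO,Y)=25
iteration 2: select H,Y (d=2); attach at lengths (1, 1); label the merged cluster HY
  updated: d(B,HY)=20, d(HY,L)=53/2, d(HY,NO)=22, d(HY,S)=25
iteration 3: select B,L (d=8); attach at lengths (4, 4); label the merged cluster BL
  updated: d(BL,HY)=93/4, d(BL,NO)=25/2, d(BL,S)=55/2
iteration 4: select BL,NO (d=25/2); attach at lengths (9/4, 23/4); label the merged cluster BLNO
  updated: d(BLNO,HY)=181/8, d(BLNO,S)=97/4
iteration 5: select BLNO,HY (d=181/8); attach at lengths (81/16, 165/16); label the merged cluster BHLNOY
  updated: d(BHLNOY,S)=49/2
iteration 6: select BHLNOY,S (d=49/2); attach at lengths (15/16, 49/4); label the merged cluster BHLNOSY
final tree: ((((B:4,L:4):9/4,(N:1/2,O:1/2):23/4):81/16,(H:1,Y:1):165/16):15/16,S:49/4)
total length: 761/16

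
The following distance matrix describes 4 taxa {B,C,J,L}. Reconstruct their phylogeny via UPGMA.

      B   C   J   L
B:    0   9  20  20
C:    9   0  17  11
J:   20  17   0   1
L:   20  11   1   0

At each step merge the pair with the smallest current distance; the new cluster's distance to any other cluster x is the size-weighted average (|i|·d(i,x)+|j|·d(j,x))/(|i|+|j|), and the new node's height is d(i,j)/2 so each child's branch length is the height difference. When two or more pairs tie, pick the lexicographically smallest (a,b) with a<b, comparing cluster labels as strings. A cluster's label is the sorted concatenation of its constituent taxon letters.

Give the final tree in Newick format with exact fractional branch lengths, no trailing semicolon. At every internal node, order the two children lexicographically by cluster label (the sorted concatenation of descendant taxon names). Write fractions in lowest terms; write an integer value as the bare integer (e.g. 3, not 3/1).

1. join J+L (d=1) ⇒ JL; edges |J|=1/2, |L|=1/2
  updated: d(B,JL)=20, d(C,JL)=14
2. join B+C (d=9) ⇒ BC; edges |B|=9/2, |C|=9/2
  updated: d(BC,JL)=17
3. join BC+JL (d=17) ⇒ BCJL; edges |BC|=4, |JL|=8
final tree: ((B:9/2,C:9/2):4,(J:1/2,L:1/2):8)
total length: 22

((B:9/2,C:9/2):4,(J:1/2,L:1/2):8)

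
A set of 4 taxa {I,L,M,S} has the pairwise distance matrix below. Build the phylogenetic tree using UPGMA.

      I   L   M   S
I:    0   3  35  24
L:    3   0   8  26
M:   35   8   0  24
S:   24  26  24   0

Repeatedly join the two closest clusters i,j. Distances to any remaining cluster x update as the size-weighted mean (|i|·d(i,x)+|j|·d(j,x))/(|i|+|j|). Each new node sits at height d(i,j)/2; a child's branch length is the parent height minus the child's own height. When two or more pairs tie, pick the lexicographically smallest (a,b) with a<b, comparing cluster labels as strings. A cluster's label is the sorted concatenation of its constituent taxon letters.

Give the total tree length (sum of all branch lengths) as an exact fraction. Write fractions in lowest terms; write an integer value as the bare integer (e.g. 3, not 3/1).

443/12

iteration 1: select I,L (d=3); attach at lengths (3/2, 3/2); label the merged cluster IL
  updated: d(IL,M)=43/2, d(IL,S)=25
iteration 2: select IL,M (d=43/2); attach at lengths (37/4, 43/4); label the merged cluster ILM
  updated: d(ILM,S)=74/3
iteration 3: select ILM,S (d=74/3); attach at lengths (19/12, 37/3); label the merged cluster ILMS
final tree: (((I:3/2,L:3/2):37/4,M:43/4):19/12,S:37/3)
total length: 443/12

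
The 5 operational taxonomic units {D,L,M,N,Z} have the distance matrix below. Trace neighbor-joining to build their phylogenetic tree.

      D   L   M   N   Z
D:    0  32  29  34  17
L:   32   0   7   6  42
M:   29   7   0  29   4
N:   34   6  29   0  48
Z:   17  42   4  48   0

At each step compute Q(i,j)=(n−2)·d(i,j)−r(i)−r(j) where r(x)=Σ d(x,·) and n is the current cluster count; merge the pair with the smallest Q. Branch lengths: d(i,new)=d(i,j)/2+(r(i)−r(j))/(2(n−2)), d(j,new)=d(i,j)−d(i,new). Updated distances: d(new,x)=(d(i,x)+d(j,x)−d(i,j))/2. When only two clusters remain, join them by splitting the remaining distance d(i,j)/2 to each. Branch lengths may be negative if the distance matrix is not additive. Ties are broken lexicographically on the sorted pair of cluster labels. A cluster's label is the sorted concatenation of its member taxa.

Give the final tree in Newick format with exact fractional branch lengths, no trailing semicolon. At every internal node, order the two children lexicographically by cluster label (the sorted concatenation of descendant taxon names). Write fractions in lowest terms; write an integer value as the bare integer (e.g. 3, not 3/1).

(((D:47/4,Z:21/4):41/4,(L:-2,N:8):69/4):-9/8,M:-9/8)

iteration 1: select L,N (d=6, Q=-186); attach at lengths (-2, 8); label the merged cluster LN
  updated: d(D,LN)=30, d(LN,M)=15, d(LN,Z)=42
iteration 2: select D,Z (d=17, Q=-105); attach at lengths (47/4, 21/4); label the merged cluster DZ
  updated: d(DZ,LN)=55/2, d(DZ,M)=8
iteration 3: select DZ,LN (d=55/2, Q=-101/2); attach at lengths (41/4, 69/4); label the merged cluster DLNZ
  updated: d(DLNZ,M)=-9/4
iteration 4: select DLNZ,M (d=-9/4); attach at lengths (-9/8, -9/8); label the merged cluster DLMNZ
final tree: (((D:47/4,Z:21/4):41/4,(L:-2,N:8):69/4):-9/8,M:-9/8)
total length: 193/4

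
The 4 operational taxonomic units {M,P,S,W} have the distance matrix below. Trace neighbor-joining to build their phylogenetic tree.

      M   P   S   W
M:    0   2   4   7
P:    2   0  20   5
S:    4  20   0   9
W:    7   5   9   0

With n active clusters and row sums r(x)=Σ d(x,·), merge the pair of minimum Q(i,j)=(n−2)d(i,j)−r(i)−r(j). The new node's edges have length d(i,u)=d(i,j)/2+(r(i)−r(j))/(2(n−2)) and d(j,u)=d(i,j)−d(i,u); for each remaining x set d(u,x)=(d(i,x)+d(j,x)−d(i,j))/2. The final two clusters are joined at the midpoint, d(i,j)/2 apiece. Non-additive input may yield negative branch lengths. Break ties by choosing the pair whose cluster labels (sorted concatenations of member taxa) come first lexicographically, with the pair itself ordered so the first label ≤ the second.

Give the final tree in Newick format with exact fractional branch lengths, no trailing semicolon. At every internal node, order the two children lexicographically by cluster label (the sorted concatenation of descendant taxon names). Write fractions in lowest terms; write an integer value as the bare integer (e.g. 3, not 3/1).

iteration 1: select M,S (d=4, Q=-38); attach at lengths (-3, 7); label the merged cluster MS
  updated: d(MS,P)=9, d(MS,W)=6
iteration 2: select MS,P (d=9, Q=-20); attach at lengths (5, 4); label the merged cluster MPS
  updated: d(MPS,W)=1
iteration 3: select MPS,W (d=1); attach at lengths (1/2, 1/2); label the merged cluster MPSW
final tree: (((M:-3,S:7):5,P:4):1/2,W:1/2)
total length: 14

(((M:-3,S:7):5,P:4):1/2,W:1/2)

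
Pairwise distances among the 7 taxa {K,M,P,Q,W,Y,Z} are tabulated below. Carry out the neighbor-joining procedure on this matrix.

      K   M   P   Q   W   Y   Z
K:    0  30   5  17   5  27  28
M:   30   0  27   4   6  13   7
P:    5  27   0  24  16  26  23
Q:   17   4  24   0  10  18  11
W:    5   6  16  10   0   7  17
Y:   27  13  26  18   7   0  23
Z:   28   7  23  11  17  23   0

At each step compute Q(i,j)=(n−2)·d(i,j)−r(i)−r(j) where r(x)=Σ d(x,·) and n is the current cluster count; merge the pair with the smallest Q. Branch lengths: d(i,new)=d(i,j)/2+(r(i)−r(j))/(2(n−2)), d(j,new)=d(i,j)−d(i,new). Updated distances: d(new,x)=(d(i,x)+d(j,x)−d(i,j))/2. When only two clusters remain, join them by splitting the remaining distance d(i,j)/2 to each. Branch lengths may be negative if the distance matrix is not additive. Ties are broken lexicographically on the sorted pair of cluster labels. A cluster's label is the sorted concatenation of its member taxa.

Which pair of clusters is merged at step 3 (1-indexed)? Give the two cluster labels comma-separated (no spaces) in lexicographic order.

step 1: merge (K,P) at d=5, Q=-208; branch lengths K→8/5, P→17/5; new cluster KP
  updated: d(KP,M)=26, d(KP,Q)=18, d(KP,W)=8, d(KP,Y)=24, d(KP,Z)=23
step 2: merge (KP,W) at d=8, Q=-115; branch lengths KP→83/8, W→-19/8; new cluster KPW
  updated: d(KPW,M)=12, d(KPW,Q)=10, d(KPW,Y)=23/2, d(KPW,Z)=16
step 3: merge (KPW,Y) at d=23/2, Q=-161/2; branch lengths KPW→37/12, Y→101/12; new cluster KPWY
  updated: d(KPWY,M)=27/4, d(KPWY,Q)=33/4, d(KPWY,Z)=55/4
step 4: merge (KPWY,Q) at d=33/4, Q=-71/2; branch lengths KPWY→11/2, Q→11/4; new cluster KPQWY
  updated: d(KPQWY,M)=5/4, d(KPQWY,Z)=33/4
step 5: merge (KPQWY,M) at d=5/4, Q=-33/2; branch lengths KPQWY→5/4, M→0; new cluster KMPQWY
  updated: d(KMPQWY,Z)=7
step 6: merge (KMPQWY,Z) at d=7; branch lengths KMPQWY→7/2, Z→7/2; new cluster KMPQWYZ
final tree: ((((((K:8/5,P:17/5):83/8,W:-19/8):37/12,Y:101/12):11/2,Q:11/4):5/4,M:0):7/2,Z:7/2)
total length: 41

KPW,Y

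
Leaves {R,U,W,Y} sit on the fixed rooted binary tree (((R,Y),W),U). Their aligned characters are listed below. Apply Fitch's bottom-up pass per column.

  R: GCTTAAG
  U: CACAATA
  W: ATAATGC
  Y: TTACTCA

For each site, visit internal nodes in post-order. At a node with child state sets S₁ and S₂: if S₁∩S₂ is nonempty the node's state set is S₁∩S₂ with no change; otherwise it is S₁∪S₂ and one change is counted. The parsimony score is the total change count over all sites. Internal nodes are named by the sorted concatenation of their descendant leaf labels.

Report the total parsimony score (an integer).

RY@0: {G} ∪ {T} = {G,T} (union, +1)
RWY@0: {G,T} ∪ {A} = {A,G,T} (union, +1)
RUWY@0: {A,G,T} ∪ {C} = {A,C,G,T} (union, +1)
RY@1: {C} ∪ {T} = {C,T} (union, +1)
RWY@1: {C,T} ∩ {T} = {T} (intersection, +0)
RUWY@1: {T} ∪ {A} = {A,T} (union, +1)
RY@2: {T} ∪ {A} = {A,T} (union, +1)
RWY@2: {A,T} ∩ {A} = {A} (intersection, +0)
RUWY@2: {A} ∪ {C} = {A,C} (union, +1)
RY@3: {T} ∪ {C} = {C,T} (union, +1)
RWY@3: {C,T} ∪ {A} = {A,C,T} (union, +1)
RUWY@3: {A,C,T} ∩ {A} = {A} (intersection, +0)
RY@4: {A} ∪ {T} = {A,T} (union, +1)
RWY@4: {A,T} ∩ {T} = {T} (intersection, +0)
RUWY@4: {T} ∪ {A} = {A,T} (union, +1)
RY@5: {A} ∪ {C} = {A,C} (union, +1)
RWY@5: {A,C} ∪ {G} = {A,C,G} (union, +1)
RUWY@5: {A,C,G} ∪ {T} = {A,C,G,T} (union, +1)
RY@6: {G} ∪ {A} = {A,G} (union, +1)
RWY@6: {A,G} ∪ {C} = {A,C,G} (union, +1)
RUWY@6: {A,C,G} ∩ {A} = {A} (intersection, +0)
per-site changes: [3, 2, 2, 2, 2, 3, 2]; total = 16

16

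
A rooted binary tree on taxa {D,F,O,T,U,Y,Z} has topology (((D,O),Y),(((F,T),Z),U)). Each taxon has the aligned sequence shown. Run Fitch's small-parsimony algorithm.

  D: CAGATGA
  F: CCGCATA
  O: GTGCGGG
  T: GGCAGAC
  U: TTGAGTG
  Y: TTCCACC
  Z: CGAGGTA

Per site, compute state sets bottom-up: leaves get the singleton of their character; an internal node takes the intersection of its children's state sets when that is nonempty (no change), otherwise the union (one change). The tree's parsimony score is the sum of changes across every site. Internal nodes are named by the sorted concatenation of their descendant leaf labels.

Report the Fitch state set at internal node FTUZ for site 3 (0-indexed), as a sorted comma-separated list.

A

[col 0] DO: children D:{C}, O:{G} ∪→ {C,G}; cost 1
[col 0] DOY: children DO:{C,G}, Y:{T} ∪→ {C,G,T}; cost 1
[col 0] FT: children F:{C}, T:{G} ∪→ {C,G}; cost 1
[col 0] FTZ: children FT:{C,G}, Z:{C} ∩→ {C}; cost 0
[col 0] FTUZ: children FTZ:{C}, U:{T} ∪→ {C,T}; cost 1
[col 0] DFOTUYZ: children DOY:{C,G,T}, FTUZ:{C,T} ∩→ {C,T}; cost 0
[col 1] DO: children D:{A}, O:{T} ∪→ {A,T}; cost 1
[col 1] DOY: children DO:{A,T}, Y:{T} ∩→ {T}; cost 0
[col 1] FT: children F:{C}, T:{G} ∪→ {C,G}; cost 1
[col 1] FTZ: children FT:{C,G}, Z:{G} ∩→ {G}; cost 0
[col 1] FTUZ: children FTZ:{G}, U:{T} ∪→ {G,T}; cost 1
[col 1] DFOTUYZ: children DOY:{T}, FTUZ:{G,T} ∩→ {T}; cost 0
[col 2] DO: children D:{G}, O:{G} ∩→ {G}; cost 0
[col 2] DOY: children DO:{G}, Y:{C} ∪→ {C,G}; cost 1
[col 2] FT: children F:{G}, T:{C} ∪→ {C,G}; cost 1
[col 2] FTZ: children FT:{C,G}, Z:{A} ∪→ {A,C,G}; cost 1
[col 2] FTUZ: children FTZ:{A,C,G}, U:{G} ∩→ {G}; cost 0
[col 2] DFOTUYZ: children DOY:{C,G}, FTUZ:{G} ∩→ {G}; cost 0
[col 3] DO: children D:{A}, O:{C} ∪→ {A,C}; cost 1
[col 3] DOY: children DO:{A,C}, Y:{C} ∩→ {C}; cost 0
[col 3] FT: children F:{C}, T:{A} ∪→ {A,C}; cost 1
[col 3] FTZ: children FT:{A,C}, Z:{G} ∪→ {A,C,G}; cost 1
[col 3] FTUZ: children FTZ:{A,C,G}, U:{A} ∩→ {A}; cost 0
[col 3] DFOTUYZ: children DOY:{C}, FTUZ:{A} ∪→ {A,C}; cost 1
[col 4] DO: children D:{T}, O:{G} ∪→ {G,T}; cost 1
[col 4] DOY: children DO:{G,T}, Y:{A} ∪→ {A,G,T}; cost 1
[col 4] FT: children F:{A}, T:{G} ∪→ {A,G}; cost 1
[col 4] FTZ: children FT:{A,G}, Z:{G} ∩→ {G}; cost 0
[col 4] FTUZ: children FTZ:{G}, U:{G} ∩→ {G}; cost 0
[col 4] DFOTUYZ: children DOY:{A,G,T}, FTUZ:{G} ∩→ {G}; cost 0
[col 5] DO: children D:{G}, O:{G} ∩→ {G}; cost 0
[col 5] DOY: children DO:{G}, Y:{C} ∪→ {C,G}; cost 1
[col 5] FT: children F:{T}, T:{A} ∪→ {A,T}; cost 1
[col 5] FTZ: children FT:{A,T}, Z:{T} ∩→ {T}; cost 0
[col 5] FTUZ: children FTZ:{T}, U:{T} ∩→ {T}; cost 0
[col 5] DFOTUYZ: children DOY:{C,G}, FTUZ:{T} ∪→ {C,G,T}; cost 1
[col 6] DO: children D:{A}, O:{G} ∪→ {A,G}; cost 1
[col 6] DOY: children DO:{A,G}, Y:{C} ∪→ {A,C,G}; cost 1
[col 6] FT: children F:{A}, T:{C} ∪→ {A,C}; cost 1
[col 6] FTZ: children FT:{A,C}, Z:{A} ∩→ {A}; cost 0
[col 6] FTUZ: children FTZ:{A}, U:{G} ∪→ {A,G}; cost 1
[col 6] DFOTUYZ: children DOY:{A,C,G}, FTUZ:{A,G} ∩→ {A,G}; cost 0
per-site changes: [4, 3, 3, 4, 3, 3, 4]; total = 24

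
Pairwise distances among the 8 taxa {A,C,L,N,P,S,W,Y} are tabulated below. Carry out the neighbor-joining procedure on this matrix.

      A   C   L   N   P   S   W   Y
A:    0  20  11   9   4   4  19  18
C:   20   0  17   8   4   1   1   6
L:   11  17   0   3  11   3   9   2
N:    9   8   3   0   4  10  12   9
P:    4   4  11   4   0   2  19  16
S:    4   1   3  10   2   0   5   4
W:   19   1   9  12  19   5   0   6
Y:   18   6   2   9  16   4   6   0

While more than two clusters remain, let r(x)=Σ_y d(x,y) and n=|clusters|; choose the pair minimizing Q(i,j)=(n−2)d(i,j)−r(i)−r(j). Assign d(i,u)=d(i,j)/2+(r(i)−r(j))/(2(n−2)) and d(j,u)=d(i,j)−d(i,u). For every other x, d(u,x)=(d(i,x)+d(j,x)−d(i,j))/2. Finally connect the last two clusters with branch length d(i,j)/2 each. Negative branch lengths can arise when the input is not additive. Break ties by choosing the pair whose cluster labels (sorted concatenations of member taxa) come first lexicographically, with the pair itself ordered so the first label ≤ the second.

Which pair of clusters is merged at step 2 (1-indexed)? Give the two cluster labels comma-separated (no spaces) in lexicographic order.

1. join C+W (d=1, Q=-122) ⇒ CW; edges |C|=-2/3, |W|=5/3
  updated: d(A,CW)=19, d(CW,L)=25/2, d(CW,N)=19/2, d(CW,P)=11, d(CW,S)=5/2, d(CW,Y)=11/2
2. join A+P (d=4, Q=-93) ⇒ AP; edges |A|=37/10, |P|=3/10
  updated: d(AP,CW)=13, d(AP,L)=9, d(AP,N)=9/2, d(AP,S)=1, d(AP,Y)=15
3. join AP+N (d=9/2, Q=-121/2) ⇒ ANP; edges |AP|=49/16, |N|=23/16
  updated: d(ANP,CW)=9, d(ANP,L)=15/4, d(ANP,S)=13/4, d(ANP,Y)=39/4
4. join L+Y (d=2, Q=-73/2) ⇒ LY; edges |L|=1, |Y|=1
  updated: d(ANP,LY)=23/4, d(CW,LY)=8, d(LY,S)=5/2
5. join ANP+LY (d=23/4, Q=-91/4) ⇒ ALNPY; edges |ANP|=53/16, |LY|=39/16
  updated: d(ALNPY,CW)=45/8, d(ALNPY,S)=0
6. join ALNPY+CW (d=45/8, Q=-65/8) ⇒ ACLNPWY; edges |ALNPY|=25/16, |CW|=65/16
  updated: d(ACLNPWY,S)=-25/16
7. join ACLNPWY+S (d=-25/16) ⇒ ACLNPSWY; edges |ACLNPWY|=-25/32, |S|=-25/32
final tree: (((((A:37/10,P:3/10):49/16,N:23/16):53/16,(L:1,Y:1):39/16):25/16,(C:-2/3,W:5/3):65/16):-25/32,S:-25/32)
total length: 341/16

A,P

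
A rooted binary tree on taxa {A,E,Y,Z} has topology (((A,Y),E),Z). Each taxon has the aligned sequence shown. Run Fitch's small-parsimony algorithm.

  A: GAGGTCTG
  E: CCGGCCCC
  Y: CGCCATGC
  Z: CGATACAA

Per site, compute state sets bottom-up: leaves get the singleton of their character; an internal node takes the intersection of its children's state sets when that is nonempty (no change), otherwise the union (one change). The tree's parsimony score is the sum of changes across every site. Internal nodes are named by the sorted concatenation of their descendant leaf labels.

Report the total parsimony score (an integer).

[col 0] AY: children A:{G}, Y:{C} ∪→ {C,G}; cost 1
[col 0] AEY: children AY:{C,G}, E:{C} ∩→ {C}; cost 0
[col 0] AEYZ: children AEY:{C}, Z:{C} ∩→ {C}; cost 0
[col 1] AY: children A:{A}, Y:{G} ∪→ {A,G}; cost 1
[col 1] AEY: children AY:{A,G}, E:{C} ∪→ {A,C,G}; cost 1
[col 1] AEYZ: children AEY:{A,C,G}, Z:{G} ∩→ {G}; cost 0
[col 2] AY: children A:{G}, Y:{C} ∪→ {C,G}; cost 1
[col 2] AEY: children AY:{C,G}, E:{G} ∩→ {G}; cost 0
[col 2] AEYZ: children AEY:{G}, Z:{A} ∪→ {A,G}; cost 1
[col 3] AY: children A:{G}, Y:{C} ∪→ {C,G}; cost 1
[col 3] AEY: children AY:{C,G}, E:{G} ∩→ {G}; cost 0
[col 3] AEYZ: children AEY:{G}, Z:{T} ∪→ {G,T}; cost 1
[col 4] AY: children A:{T}, Y:{A} ∪→ {A,T}; cost 1
[col 4] AEY: children AY:{A,T}, E:{C} ∪→ {A,C,T}; cost 1
[col 4] AEYZ: children AEY:{A,C,T}, Z:{A} ∩→ {A}; cost 0
[col 5] AY: children A:{C}, Y:{T} ∪→ {C,T}; cost 1
[col 5] AEY: children AY:{C,T}, E:{C} ∩→ {C}; cost 0
[col 5] AEYZ: children AEY:{C}, Z:{C} ∩→ {C}; cost 0
[col 6] AY: children A:{T}, Y:{G} ∪→ {G,T}; cost 1
[col 6] AEY: children AY:{G,T}, E:{C} ∪→ {C,G,T}; cost 1
[col 6] AEYZ: children AEY:{C,G,T}, Z:{A} ∪→ {A,C,G,T}; cost 1
[col 7] AY: children A:{G}, Y:{C} ∪→ {C,G}; cost 1
[col 7] AEY: children AY:{C,G}, E:{C} ∩→ {C}; cost 0
[col 7] AEYZ: children AEY:{C}, Z:{A} ∪→ {A,C}; cost 1
per-site changes: [1, 2, 2, 2, 2, 1, 3, 2]; total = 15

15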